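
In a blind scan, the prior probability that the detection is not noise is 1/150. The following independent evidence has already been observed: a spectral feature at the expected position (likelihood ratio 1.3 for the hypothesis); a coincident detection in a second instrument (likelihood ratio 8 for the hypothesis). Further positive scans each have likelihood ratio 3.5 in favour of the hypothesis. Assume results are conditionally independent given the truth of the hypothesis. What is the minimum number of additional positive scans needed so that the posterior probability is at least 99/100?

6

Prior odds = (1/150)/(149/150) = 1/149.
Combined Bayes factor of the evidence already in hand = 1.3 × 8 = 10.4.
Odds after that evidence = (1/149) × 10.4 = 52/745.
Target odds = 0.99/0.01 = 99.
Need 3.5ⁿ ≥ 99 ÷ (52/745) = 73755/52.
3.5⁵ = 525.21875 falls short of 73755/52 but 3.5⁶ = 1838.265625 reaches it, so n = 6.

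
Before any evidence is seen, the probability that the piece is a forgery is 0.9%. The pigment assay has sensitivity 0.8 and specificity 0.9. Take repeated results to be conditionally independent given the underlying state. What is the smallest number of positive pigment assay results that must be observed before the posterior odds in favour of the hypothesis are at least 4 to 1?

3

Prior odds = 0.009/0.991 = 9/991.
False-positive rate = 1 − 0.9 = 0.1; likelihood ratio of a positive = 0.8/0.1 = 8.
Target odds = 4.
Require 8ⁿ ≥ 4 ÷ (9/991) = 3964/9.
8² = 64 falls short of 3964/9 but 8³ = 512 reaches it, so n = 3.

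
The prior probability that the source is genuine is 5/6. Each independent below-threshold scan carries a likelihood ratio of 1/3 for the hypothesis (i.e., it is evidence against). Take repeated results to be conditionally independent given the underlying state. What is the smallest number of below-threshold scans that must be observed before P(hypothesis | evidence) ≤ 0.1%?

Prior odds = (5/6)/(1/6) = 5.
Likelihood ratio per below-threshold scan = 1/3.
Target odds: 0.001 ÷ 0.999 = 1/999.
Require (1/3)ⁿ ≤ 1/999 ÷ 5 = 1/4995.
(1/3)⁷ = 1/2187 is still above 1/4995 but (1/3)⁸ = 1/6561 is at or below it, so n = 8.

8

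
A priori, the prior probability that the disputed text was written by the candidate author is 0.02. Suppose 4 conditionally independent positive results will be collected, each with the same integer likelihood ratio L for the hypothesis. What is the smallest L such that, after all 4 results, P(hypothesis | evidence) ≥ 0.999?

15

Prior odds = 0.02/0.98 = 1/49.
Target odds = 0.999/0.001 = 999.
Need L⁴ ≥ 999 ÷ (1/49) = 48951.
14⁴ = 38416 < 48951 ≤ 50625 = 15⁴, so L = 15.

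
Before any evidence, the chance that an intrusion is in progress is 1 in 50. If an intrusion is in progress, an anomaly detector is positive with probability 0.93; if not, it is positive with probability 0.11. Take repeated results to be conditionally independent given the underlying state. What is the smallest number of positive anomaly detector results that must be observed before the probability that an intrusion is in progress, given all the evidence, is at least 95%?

Prior odds: 0.02 ÷ 0.98 = 1/49.
Likelihood ratio of a positive = 0.93/0.11 = 93/11.
Target odds: 0.95 ÷ 0.05 = 19.
Require (93/11)ⁿ ≥ 19 ÷ (1/49) = 931.
(93/11)³ = 804357/1331 falls short of 931 but (93/11)⁴ = 74805201/14641 reaches it, so n = 4.

4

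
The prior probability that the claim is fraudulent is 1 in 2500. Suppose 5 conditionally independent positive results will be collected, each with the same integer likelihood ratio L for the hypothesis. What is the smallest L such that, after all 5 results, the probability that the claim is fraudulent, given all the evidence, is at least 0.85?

Prior odds = 0.0004/0.9996 = 1/2499.
Target odds = 0.85/0.15 = 17/3.
Need L⁵ ≥ 17/3 ÷ (1/2499) = 14161.
6⁵ = 7776 < 14161 ≤ 16807 = 7⁵, so L = 7.

7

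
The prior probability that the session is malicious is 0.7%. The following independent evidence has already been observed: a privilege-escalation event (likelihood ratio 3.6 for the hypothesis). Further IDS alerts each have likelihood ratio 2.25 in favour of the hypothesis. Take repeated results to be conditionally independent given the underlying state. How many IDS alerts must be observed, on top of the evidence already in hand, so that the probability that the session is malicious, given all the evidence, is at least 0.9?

Prior odds = 0.007/0.993 = 7/993.
Bayes factor of the evidence already in hand = 3.6.
Odds after that evidence = (7/993) × 3.6 = 42/1655.
Target odds = 0.9/0.1 = 9.
Need 2.25ⁿ ≥ 9 ÷ (42/1655) = 4965/14.
2.25⁷ = 4782969/16384 falls short of 4965/14 but 2.25⁸ = 43046721/65536 reaches it, so n = 8.

8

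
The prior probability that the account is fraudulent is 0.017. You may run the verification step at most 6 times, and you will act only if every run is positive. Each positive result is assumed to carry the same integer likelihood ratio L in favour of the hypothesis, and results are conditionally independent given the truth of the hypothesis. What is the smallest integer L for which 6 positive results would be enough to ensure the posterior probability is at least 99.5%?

Prior odds = 0.017/0.983 = 17/983.
Target odds = 0.995/0.005 = 199.
Need L⁶ ≥ 199 ÷ (17/983) = 195617/17.
4⁶ = 4096 < 195617/17 ≤ 15625 = 5⁶, so L = 5.

5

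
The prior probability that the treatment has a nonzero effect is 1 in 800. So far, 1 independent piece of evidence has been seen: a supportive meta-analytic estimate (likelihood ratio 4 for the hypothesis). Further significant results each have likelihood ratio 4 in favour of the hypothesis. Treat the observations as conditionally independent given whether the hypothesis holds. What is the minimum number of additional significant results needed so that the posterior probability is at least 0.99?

8

Prior odds = 0.00125/0.99875 = 1/799.
Bayes factor of the evidence already in hand = 4.
Odds after that evidence = (1/799) × 4 = 4/799.
Target odds = 0.99/0.01 = 99.
Need 4ⁿ ≥ 99 ÷ (4/799) = 19775.25.
4⁷ = 16384 falls short of 19775.25 but 4⁸ = 65536 reaches it, so n = 8.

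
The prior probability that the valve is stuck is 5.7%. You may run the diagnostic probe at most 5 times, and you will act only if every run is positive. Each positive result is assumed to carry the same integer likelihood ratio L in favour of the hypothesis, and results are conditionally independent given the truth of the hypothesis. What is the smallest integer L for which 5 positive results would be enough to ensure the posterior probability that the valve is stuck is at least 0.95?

Prior odds = 0.057/0.943 = 57/943.
Target odds = 0.95/0.05 = 19.
Need L⁵ ≥ 19 ÷ (57/943) = 943/3.
3⁵ = 243 < 943/3 ≤ 1024 = 4⁵, so L = 4.

4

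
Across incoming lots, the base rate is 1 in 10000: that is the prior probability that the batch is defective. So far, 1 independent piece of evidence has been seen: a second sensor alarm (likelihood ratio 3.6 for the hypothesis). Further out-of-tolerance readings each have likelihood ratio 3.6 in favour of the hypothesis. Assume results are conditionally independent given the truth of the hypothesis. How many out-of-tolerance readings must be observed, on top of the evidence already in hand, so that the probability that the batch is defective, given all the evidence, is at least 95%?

9

Prior odds = 0.0001/0.9999 = 1/9999.
Bayes factor of the evidence already in hand = 3.6.
Odds after that evidence = (1/9999) × 3.6 = 2/5555.
Target odds = 0.95/0.05 = 19.
Need 3.6ⁿ ≥ 19 ÷ (2/5555) = 52772.5.
3.6⁸ ≈28211.1 falls short of 52772.5 but 3.6⁹ ≈101560 reaches it, so n = 9.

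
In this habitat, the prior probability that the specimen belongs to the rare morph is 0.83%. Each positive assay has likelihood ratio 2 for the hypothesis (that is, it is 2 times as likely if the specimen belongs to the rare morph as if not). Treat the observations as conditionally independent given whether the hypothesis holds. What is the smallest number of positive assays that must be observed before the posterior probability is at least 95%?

12

Prior odds: 0.0083 ÷ 0.9917 = 83/9917.
Likelihood ratio per positive assay = 2.
Target posterior odds = 0.95/0.05 = 19.
Need (83/9917) × 2ⁿ ≥ 19, i.e. 2ⁿ ≥ 188423/83.
2¹¹ = 2048 falls short of 188423/83 but 2¹² = 4096 reaches it, so n = 12.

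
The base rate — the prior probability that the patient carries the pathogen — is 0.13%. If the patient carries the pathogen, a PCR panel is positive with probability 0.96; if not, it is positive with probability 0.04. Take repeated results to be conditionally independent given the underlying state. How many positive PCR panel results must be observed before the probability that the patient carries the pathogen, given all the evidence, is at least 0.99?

Prior odds = 0.0013/0.9987 = 13/9987.
Likelihood ratio of a positive = 0.96/0.04 = 24.
Target posterior odds = 0.99/0.01 = 99.
Need (13/9987) × 24ⁿ ≥ 99, i.e. 24ⁿ ≥ 988713/13.
24³ = 13824 falls short of 988713/13 but 24⁴ = 331776 reaches it, so n = 4.

4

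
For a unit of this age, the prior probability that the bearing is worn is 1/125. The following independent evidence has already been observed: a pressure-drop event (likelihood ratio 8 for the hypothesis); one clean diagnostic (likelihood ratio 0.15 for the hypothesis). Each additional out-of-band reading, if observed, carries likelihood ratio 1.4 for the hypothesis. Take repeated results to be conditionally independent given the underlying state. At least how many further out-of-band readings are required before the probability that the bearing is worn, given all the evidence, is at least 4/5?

18

Prior odds = 0.008/0.992 = 1/124.
Combined Bayes factor of the evidence already in hand = 8 × 0.15 = 1.2.
Odds after that evidence = (1/124) × 1.2 = 3/310.
Target odds = 0.8/0.2 = 4.
Need 1.4ⁿ ≥ 4 ÷ (3/310) = 1240/3.
1.4¹⁷ ≈304.913 falls short of 1240/3 but 1.4¹⁸ ≈426.879 reaches it, so n = 18.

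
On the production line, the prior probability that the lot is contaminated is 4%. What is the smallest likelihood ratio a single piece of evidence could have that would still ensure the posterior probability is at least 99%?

2376

Prior odds = 0.04/0.96 = 1/24.
Target odds = 0.99/0.01 = 99.
Required Bayes factor = 99 ÷ (1/24) = 2376.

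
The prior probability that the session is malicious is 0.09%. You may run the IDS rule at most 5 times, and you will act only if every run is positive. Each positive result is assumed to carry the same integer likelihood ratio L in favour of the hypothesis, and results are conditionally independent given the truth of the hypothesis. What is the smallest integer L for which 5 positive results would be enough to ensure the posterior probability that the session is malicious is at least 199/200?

Prior odds = 0.0009/0.9991 = 9/9991.
Target odds = 0.995/0.005 = 199.
Need L⁵ ≥ 199 ÷ (9/9991) = 1988209/9.
11⁵ = 161051 < 1988209/9 ≤ 248832 = 12⁵, so L = 12.

12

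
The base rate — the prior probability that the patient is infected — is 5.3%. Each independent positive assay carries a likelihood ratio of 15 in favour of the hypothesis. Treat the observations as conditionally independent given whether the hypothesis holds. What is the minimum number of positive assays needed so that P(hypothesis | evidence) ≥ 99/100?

Prior odds: 0.053 ÷ 0.947 = 53/947.
Likelihood ratio per positive assay = 15.
Target odds: 0.99 ÷ 0.01 = 99.
Require 15ⁿ ≥ 99 ÷ (53/947) = 93753/53.
15² = 225 falls short of 93753/53 but 15³ = 3375 reaches it, so n = 3.

3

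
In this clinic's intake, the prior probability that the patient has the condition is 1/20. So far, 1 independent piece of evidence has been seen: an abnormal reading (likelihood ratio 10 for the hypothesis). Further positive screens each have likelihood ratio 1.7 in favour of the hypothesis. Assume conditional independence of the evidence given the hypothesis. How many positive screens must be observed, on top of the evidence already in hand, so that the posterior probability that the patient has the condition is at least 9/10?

6

Prior odds = 0.05/0.95 = 1/19.
Bayes factor of the evidence already in hand = 10.
Odds after that evidence = (1/19) × 10 = 10/19.
Target odds = 0.9/0.1 = 9.
Need 1.7ⁿ ≥ 9 ÷ (10/19) = 17.1.
1.7⁵ = 1419857/100000 falls short of 17.1 but 1.7⁶ = 24137569/1000000 reaches it, so n = 6.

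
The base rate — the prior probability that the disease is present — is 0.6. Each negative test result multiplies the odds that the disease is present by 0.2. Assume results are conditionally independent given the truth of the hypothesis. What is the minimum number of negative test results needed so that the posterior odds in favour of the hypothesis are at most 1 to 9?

Prior odds: 0.6 ÷ 0.4 = 1.5.
Likelihood ratio per negative test result = 0.2.
Target odds = 1/9.
Require 0.2ⁿ ≤ 1/9 ÷ 1.5 = 2/27.
0.2¹ = 0.2 is still above 2/27 but 0.2² = 0.04 is at or below it, so n = 2.

2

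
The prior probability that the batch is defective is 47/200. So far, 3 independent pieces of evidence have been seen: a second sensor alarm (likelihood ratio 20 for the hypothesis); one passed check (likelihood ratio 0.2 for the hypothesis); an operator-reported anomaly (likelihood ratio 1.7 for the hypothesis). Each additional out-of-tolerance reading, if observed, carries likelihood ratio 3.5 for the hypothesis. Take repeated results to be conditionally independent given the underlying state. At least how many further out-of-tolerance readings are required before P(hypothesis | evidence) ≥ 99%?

4

Prior odds = 0.235/0.765 = 47/153.
Combined Bayes factor of the evidence already in hand = 20 × 0.2 × 1.7 = 6.8.
Odds after that evidence = (47/153) × 6.8 = 94/45.
Target odds = 0.99/0.01 = 99.
Need 3.5ⁿ ≥ 99 ÷ (94/45) = 4455/94.
3.5³ = 42.875 falls short of 4455/94 but 3.5⁴ = 150.0625 reaches it, so n = 4.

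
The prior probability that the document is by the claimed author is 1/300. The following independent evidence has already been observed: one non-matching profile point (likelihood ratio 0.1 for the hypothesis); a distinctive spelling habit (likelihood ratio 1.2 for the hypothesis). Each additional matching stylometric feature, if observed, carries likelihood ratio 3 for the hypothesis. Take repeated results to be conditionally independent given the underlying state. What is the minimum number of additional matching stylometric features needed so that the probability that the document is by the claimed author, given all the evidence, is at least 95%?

Prior odds = (1/300)/(299/300) = 1/299.
Combined Bayes factor of the evidence already in hand = 0.1 × 1.2 = 0.12.
Odds after that evidence = (1/299) × 0.12 = 3/7475.
Target odds = 0.95/0.05 = 19.
Need 3ⁿ ≥ 19 ÷ (3/7475) = 142025/3.
3⁹ = 19683 falls short of 142025/3 but 3¹⁰ = 59049 reaches it, so n = 10.

10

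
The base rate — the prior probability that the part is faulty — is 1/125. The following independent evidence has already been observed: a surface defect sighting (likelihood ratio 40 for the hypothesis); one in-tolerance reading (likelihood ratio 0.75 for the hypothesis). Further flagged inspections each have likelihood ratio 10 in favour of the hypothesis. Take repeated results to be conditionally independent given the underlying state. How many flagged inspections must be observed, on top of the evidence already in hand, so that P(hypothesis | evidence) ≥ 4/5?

2

Prior odds = 0.008/0.992 = 1/124.
Combined Bayes factor of the evidence already in hand = 40 × 0.75 = 30.
Odds after that evidence = (1/124) × 30 = 15/62.
Target odds = 0.8/0.2 = 4.
Need 10ⁿ ≥ 4 ÷ (15/62) = 248/15.
10¹ = 10 falls short of 248/15 but 10² = 100 reaches it, so n = 2.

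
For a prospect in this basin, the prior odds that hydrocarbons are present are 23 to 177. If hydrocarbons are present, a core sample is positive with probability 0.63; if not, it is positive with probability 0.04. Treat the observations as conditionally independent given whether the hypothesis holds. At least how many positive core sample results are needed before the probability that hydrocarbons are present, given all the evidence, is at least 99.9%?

4

Prior odds = 23/177.
Likelihood ratio of a positive = 0.63/0.04 = 15.75.
Target posterior odds = 0.999/0.001 = 999.
Require 15.75ⁿ ≥ 999 ÷ (23/177) = 176823/23.
15.75³ = 3906.984375 falls short of 176823/23 but 15.75⁴ = 15752961/256 reaches it, so n = 4.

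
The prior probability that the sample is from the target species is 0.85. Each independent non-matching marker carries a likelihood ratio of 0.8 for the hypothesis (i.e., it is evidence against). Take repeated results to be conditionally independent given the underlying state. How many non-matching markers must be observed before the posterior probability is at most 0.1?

Prior odds = 0.85/0.15 = 17/3.
Likelihood ratio per non-matching marker = 0.8.
Target odds: 0.1 ÷ 0.9 = 1/9.
Need (17/3) × 0.8ⁿ ≤ 1/9, i.e. 0.8ⁿ ≤ 1/51.
0.8¹⁷ ≈0.022518 is still above 1/51 but 0.8¹⁸ ≈0.0180144 is at or below it, so n = 18.

18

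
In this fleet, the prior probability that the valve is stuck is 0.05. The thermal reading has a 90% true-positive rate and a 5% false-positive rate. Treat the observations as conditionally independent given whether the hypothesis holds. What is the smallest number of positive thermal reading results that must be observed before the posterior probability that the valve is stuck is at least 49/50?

Prior odds: 0.05 ÷ 0.95 = 1/19.
Likelihood ratio of a positive result = 0.9/0.05 = 18.
Target posterior odds = 0.98/0.02 = 49.
Require 18ⁿ ≥ 49 ÷ (1/19) = 931.
18² = 324 falls short of 931 but 18³ = 5832 reaches it, so n = 3.

3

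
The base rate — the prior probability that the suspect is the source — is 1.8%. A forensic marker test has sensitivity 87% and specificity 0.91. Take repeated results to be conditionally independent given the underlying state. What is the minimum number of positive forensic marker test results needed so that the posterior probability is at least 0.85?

3

Prior odds = 0.018/0.982 = 9/491.
False-positive rate = 1 − 0.91 = 0.09; likelihood ratio of a positive = 0.87/0.09 = 29/3.
Target posterior odds = 0.85/0.15 = 17/3.
Need (9/491) × (29/3)ⁿ ≥ 17/3, i.e. (29/3)ⁿ ≥ 8347/27.
(29/3)² = 841/9 falls short of 8347/27 but (29/3)³ = 24389/27 reaches it, so n = 3.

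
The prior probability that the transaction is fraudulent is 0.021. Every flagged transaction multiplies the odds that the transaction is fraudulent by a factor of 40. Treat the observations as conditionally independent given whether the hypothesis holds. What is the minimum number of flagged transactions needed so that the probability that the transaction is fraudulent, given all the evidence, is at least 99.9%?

Prior odds = 0.021/0.979 = 21/979.
Likelihood ratio per flagged transaction = 40.
Target odds: 0.999 ÷ 0.001 = 999.
Require 40ⁿ ≥ 999 ÷ (21/979) = 326007/7.
40² = 1600 falls short of 326007/7 but 40³ = 64000 reaches it, so n = 3.

3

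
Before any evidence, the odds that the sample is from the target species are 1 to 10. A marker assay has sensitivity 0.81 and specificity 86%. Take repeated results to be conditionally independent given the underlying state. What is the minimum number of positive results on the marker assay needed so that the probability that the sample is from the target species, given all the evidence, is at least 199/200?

5

Prior odds = 0.1.
False-positive rate = 1 − 0.86 = 0.14; likelihood ratio of a positive = 0.81/0.14 = 81/14.
Target posterior odds = 0.995/0.005 = 199.
Require (81/14)ⁿ ≥ 199 ÷ 0.1 = 1990.
(81/14)⁴ = 43046721/38416 falls short of 1990 but (81/14)⁵ ≈6483.13 reaches it, so n = 5.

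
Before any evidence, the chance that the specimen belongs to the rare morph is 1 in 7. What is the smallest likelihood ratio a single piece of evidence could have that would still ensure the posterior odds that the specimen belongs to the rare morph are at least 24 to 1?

Prior odds = (1/7)/(6/7) = 1/6.
Target odds = 24.
Required Bayes factor = 24 ÷ (1/6) = 144.

144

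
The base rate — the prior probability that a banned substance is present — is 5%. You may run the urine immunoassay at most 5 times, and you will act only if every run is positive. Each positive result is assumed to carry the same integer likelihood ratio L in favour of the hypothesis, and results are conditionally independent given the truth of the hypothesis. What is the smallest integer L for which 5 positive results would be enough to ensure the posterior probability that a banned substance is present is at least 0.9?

3

Prior odds = 0.05/0.95 = 1/19.
Target odds = 0.9/0.1 = 9.
Need L⁵ ≥ 9 ÷ (1/19) = 171.
2⁵ = 32 < 171 ≤ 243 = 3⁵, so L = 3.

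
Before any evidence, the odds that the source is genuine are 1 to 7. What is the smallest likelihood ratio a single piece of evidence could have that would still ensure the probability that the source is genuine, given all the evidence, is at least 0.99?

Prior odds = 1/7.
Target odds = 0.99/0.01 = 99.
Required Bayes factor = 99 ÷ (1/7) = 693.

693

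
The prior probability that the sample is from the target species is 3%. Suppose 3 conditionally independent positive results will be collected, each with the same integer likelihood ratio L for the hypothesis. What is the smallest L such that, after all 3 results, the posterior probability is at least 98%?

Prior odds = 0.03/0.97 = 3/97.
Target odds = 0.98/0.02 = 49.
Need L³ ≥ 49 ÷ (3/97) = 4753/3.
11³ = 1331 < 4753/3 ≤ 1728 = 12³, so L = 12.

12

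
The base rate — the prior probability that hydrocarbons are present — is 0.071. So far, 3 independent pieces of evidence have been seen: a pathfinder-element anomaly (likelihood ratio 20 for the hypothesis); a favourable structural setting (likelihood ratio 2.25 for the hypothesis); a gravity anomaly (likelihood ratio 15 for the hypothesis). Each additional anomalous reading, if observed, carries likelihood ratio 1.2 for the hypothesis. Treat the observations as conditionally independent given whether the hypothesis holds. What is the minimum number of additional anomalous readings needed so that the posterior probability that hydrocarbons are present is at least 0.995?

Prior odds = 0.071/0.929 = 71/929.
Combined Bayes factor of the evidence already in hand = 20 × 2.25 × 15 = 675.
Odds after that evidence = (71/929) × 675 = 47925/929.
Target odds = 0.995/0.005 = 199.
Need 1.2ⁿ ≥ 199 ÷ (47925/929) = 184871/47925.
1.2⁷ = 279936/78125 falls short of 184871/47925 but 1.2⁸ = 1679616/390625 reaches it, so n = 8.

8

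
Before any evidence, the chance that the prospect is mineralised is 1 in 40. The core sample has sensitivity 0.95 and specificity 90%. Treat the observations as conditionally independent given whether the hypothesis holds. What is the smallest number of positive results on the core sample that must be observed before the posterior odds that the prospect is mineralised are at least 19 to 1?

3

Prior odds = 0.025/0.975 = 1/39.
False-positive rate = 1 − 0.9 = 0.1; likelihood ratio of a positive = 0.95/0.1 = 9.5.
Target odds = 19.
Need (1/39) × 9.5ⁿ ≥ 19, i.e. 9.5ⁿ ≥ 741.
9.5² = 90.25 falls short of 741 but 9.5³ = 857.375 reaches it, so n = 3.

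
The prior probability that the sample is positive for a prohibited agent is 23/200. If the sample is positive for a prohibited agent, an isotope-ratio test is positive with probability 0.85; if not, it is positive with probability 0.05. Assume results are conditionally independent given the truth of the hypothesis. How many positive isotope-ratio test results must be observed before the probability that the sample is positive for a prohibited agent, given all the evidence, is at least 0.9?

Prior odds = 0.115/0.885 = 23/177.
Likelihood ratio of a positive = 0.85/0.05 = 17.
Target posterior odds = 0.9/0.1 = 9.
Need (23/177) × 17ⁿ ≥ 9, i.e. 17ⁿ ≥ 1593/23.
17¹ = 17 falls short of 1593/23 but 17² = 289 reaches it, so n = 2.

2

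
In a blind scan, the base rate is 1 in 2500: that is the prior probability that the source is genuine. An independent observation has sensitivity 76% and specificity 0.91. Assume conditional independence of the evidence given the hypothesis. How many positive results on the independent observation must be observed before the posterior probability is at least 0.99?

6

Prior odds: 0.0004 ÷ 0.9996 = 1/2499.
False-positive rate = 1 − 0.91 = 0.09; likelihood ratio of a positive = 0.76/0.09 = 76/9.
Target posterior odds = 0.99/0.01 = 99.
Require (76/9)ⁿ ≥ 99 ÷ (1/2499) = 247401.
(76/9)⁵ ≈42939.3 falls short of 247401 but (76/9)⁶ ≈362599 reaches it, so n = 6.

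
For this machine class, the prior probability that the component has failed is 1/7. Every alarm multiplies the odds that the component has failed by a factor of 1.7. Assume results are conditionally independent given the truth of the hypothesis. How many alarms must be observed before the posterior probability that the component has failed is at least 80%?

6

Prior odds: (1/7) ÷ (6/7) = 1/6.
Likelihood ratio per alarm = 1.7.
Target posterior odds = 0.8/0.2 = 4.
Need (1/6) × 1.7ⁿ ≥ 4, i.e. 1.7ⁿ ≥ 24.
1.7⁵ = 1419857/100000 falls short of 24 but 1.7⁶ = 24137569/1000000 reaches it, so n = 6.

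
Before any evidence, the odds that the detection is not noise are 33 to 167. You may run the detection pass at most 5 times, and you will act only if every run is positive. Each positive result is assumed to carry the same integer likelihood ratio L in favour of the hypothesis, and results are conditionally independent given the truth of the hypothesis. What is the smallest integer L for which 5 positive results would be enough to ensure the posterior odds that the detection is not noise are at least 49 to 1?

4

Prior odds = 33/167.
Target odds = 49.
Need L⁵ ≥ 49 ÷ (33/167) = 8183/33.
3⁵ = 243 < 8183/33 ≤ 1024 = 4⁵, so L = 4.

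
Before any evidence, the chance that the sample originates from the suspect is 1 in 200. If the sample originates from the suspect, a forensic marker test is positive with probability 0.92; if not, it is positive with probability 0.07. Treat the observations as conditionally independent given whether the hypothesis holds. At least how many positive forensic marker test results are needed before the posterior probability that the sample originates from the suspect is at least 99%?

4

Prior odds = 0.005/0.995 = 1/199.
Likelihood ratio of a positive = 0.92/0.07 = 92/7.
Target posterior odds = 0.99/0.01 = 99.
Need (1/199) × (92/7)ⁿ ≥ 99, i.e. (92/7)ⁿ ≥ 19701.
(92/7)³ = 778688/343 falls short of 19701 but (92/7)⁴ = 71639296/2401 reaches it, so n = 4.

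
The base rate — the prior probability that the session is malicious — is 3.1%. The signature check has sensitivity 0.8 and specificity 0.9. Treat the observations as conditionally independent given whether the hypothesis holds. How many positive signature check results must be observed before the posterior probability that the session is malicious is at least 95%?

4

Prior odds = 0.031/0.969 = 31/969.
False-positive rate = 1 − 0.9 = 0.1; likelihood ratio of a positive = 0.8/0.1 = 8.
Target posterior odds = 0.95/0.05 = 19.
Require 8ⁿ ≥ 19 ÷ (31/969) = 18411/31.
8³ = 512 falls short of 18411/31 but 8⁴ = 4096 reaches it, so n = 4.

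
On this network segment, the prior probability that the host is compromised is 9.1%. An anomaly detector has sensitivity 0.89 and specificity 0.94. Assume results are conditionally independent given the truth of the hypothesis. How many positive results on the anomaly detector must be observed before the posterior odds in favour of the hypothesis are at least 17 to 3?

2

Prior odds: 0.091 ÷ 0.909 = 91/909.
False-positive rate = 1 − 0.94 = 0.06; likelihood ratio of a positive = 0.89/0.06 = 89/6.
Target odds = 17/3.
Need (91/909) × (89/6)ⁿ ≥ 17/3, i.e. (89/6)ⁿ ≥ 5151/91.
(89/6)¹ = 89/6 falls short of 5151/91 but (89/6)² = 7921/36 reaches it, so n = 2.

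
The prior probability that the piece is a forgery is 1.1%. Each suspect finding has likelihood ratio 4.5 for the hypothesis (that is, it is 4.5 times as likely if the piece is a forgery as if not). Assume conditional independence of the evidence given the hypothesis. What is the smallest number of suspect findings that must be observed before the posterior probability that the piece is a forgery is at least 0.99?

7

Prior odds: 0.011 ÷ 0.989 = 11/989.
Likelihood ratio per suspect finding = 4.5.
Target odds: 0.99 ÷ 0.01 = 99.
Require 4.5ⁿ ≥ 99 ÷ (11/989) = 8901.
4.5⁶ = 8303.765625 falls short of 8901 but 4.5⁷ = 4782969/128 reaches it, so n = 7.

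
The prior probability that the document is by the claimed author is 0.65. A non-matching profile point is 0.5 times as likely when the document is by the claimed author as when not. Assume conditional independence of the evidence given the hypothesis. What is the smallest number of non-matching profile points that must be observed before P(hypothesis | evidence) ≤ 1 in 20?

6

Prior odds = 0.65/0.35 = 13/7.
Likelihood ratio per non-matching profile point = 0.5.
Target posterior odds = 0.05/0.95 = 1/19.
Need (13/7) × 0.5ⁿ ≤ 1/19, i.e. 0.5ⁿ ≤ 7/247.
0.5⁵ = 0.03125 is still above 7/247 but 0.5⁶ = 0.015625 is at or below it, so n = 6.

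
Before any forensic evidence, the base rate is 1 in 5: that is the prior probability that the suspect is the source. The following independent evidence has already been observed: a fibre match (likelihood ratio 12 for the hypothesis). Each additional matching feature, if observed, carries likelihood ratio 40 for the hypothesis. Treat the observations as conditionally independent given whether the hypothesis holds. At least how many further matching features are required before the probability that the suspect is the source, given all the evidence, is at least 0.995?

2

Prior odds = 0.2/0.8 = 0.25.
Bayes factor of the evidence already in hand = 12.
Odds after that evidence = 0.25 × 12 = 3.
Target odds = 0.995/0.005 = 199.
Need 40ⁿ ≥ 199 ÷ 3 = 199/3.
40¹ = 40 falls short of 199/3 but 40² = 1600 reaches it, so n = 2.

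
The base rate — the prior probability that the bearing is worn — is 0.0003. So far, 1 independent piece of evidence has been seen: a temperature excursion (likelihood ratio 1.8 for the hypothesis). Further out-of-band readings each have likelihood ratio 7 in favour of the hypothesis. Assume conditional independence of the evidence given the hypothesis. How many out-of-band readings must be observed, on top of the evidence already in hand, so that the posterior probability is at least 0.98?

Prior odds = 0.0003/0.9997 = 3/9997.
Bayes factor of the evidence already in hand = 1.8.
Odds after that evidence = (3/9997) × 1.8 = 27/49985.
Target odds = 0.98/0.02 = 49.
Need 7ⁿ ≥ 49 ÷ (27/49985) = 2449265/27.
7⁵ = 16807 falls short of 2449265/27 but 7⁶ = 117649 reaches it, so n = 6.

6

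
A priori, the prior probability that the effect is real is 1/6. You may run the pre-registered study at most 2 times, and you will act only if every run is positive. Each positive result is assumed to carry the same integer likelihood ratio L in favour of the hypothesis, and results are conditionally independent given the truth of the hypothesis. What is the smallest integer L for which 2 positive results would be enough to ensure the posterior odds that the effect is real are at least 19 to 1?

10

Prior odds = (1/6)/(5/6) = 0.2.
Target odds = 19.
Need L² ≥ 19 ÷ 0.2 = 95.
9² = 81 < 95 ≤ 100 = 10², so L = 10.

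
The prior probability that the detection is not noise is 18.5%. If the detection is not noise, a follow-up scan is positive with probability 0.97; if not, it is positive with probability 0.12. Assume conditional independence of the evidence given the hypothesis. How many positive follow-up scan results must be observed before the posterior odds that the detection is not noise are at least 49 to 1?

3

Prior odds: 0.185 ÷ 0.815 = 37/163.
Likelihood ratio of a positive = 0.97/0.12 = 97/12.
Target odds = 49.
Require (97/12)ⁿ ≥ 49 ÷ (37/163) = 7987/37.
(97/12)² = 9409/144 falls short of 7987/37 but (97/12)³ = 912673/1728 reaches it, so n = 3.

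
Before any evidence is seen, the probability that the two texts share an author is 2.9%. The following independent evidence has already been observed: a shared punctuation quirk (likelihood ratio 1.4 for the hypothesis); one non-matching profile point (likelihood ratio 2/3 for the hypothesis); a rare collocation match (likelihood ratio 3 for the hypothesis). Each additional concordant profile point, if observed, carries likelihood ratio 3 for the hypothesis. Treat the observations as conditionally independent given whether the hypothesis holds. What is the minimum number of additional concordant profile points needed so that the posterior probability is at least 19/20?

Prior odds = 0.029/0.971 = 29/971.
Combined Bayes factor of the evidence already in hand = 1.4 × (2/3) × 3 = 2.8.
Odds after that evidence = (29/971) × 2.8 = 406/4855.
Target odds = 0.95/0.05 = 19.
Need 3ⁿ ≥ 19 ÷ (406/4855) = 92245/406.
3⁴ = 81 falls short of 92245/406 but 3⁵ = 243 reaches it, so n = 5.

5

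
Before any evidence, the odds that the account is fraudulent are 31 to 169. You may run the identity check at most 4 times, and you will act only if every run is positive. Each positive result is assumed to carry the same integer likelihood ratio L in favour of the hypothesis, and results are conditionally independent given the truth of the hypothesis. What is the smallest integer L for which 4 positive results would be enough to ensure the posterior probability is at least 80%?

Prior odds = 31/169.
Target odds = 0.8/0.2 = 4.
Need L⁴ ≥ 4 ÷ (31/169) = 676/31.
2⁴ = 16 < 676/31 ≤ 81 = 3⁴, so L = 3.

3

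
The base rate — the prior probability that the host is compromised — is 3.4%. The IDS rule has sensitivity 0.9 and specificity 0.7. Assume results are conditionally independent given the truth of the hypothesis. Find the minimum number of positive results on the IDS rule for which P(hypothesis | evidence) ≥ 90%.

6

Prior odds = 0.034/0.966 = 17/483.
False-positive rate = 1 − 0.7 = 0.3; likelihood ratio of a positive = 0.9/0.3 = 3.
Target odds: 0.9 ÷ 0.1 = 9.
Require 3ⁿ ≥ 9 ÷ (17/483) = 4347/17.
3⁵ = 243 falls short of 4347/17 but 3⁶ = 729 reaches it, so n = 6.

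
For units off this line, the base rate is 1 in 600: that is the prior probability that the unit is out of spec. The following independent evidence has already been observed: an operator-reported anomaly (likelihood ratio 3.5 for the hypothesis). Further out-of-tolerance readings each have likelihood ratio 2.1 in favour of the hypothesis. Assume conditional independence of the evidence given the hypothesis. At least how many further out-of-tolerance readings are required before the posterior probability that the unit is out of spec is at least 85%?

Prior odds = (1/600)/(599/600) = 1/599.
Bayes factor of the evidence already in hand = 3.5.
Odds after that evidence = (1/599) × 3.5 = 7/1198.
Target odds = 0.85/0.15 = 17/3.
Need 2.1ⁿ ≥ 17/3 ÷ (7/1198) = 20366/21.
2.1⁹ ≈794.28 falls short of 20366/21 but 2.1¹⁰ ≈1667.99 reaches it, so n = 10.

10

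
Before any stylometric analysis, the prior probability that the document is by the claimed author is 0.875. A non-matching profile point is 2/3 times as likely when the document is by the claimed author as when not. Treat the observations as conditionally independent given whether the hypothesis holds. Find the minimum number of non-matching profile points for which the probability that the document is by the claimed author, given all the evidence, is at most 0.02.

15

Prior odds: 0.875 ÷ 0.125 = 7.
Likelihood ratio per non-matching profile point = 2/3.
Target odds: 0.02 ÷ 0.98 = 1/49.
Need 7 × (2/3)ⁿ ≤ 1/49, i.e. (2/3)ⁿ ≤ 1/343.
(2/3)¹⁴ = 16384/4782969 is still above 1/343 but (2/3)¹⁵ = 32768/14348907 is at or below it, so n = 15.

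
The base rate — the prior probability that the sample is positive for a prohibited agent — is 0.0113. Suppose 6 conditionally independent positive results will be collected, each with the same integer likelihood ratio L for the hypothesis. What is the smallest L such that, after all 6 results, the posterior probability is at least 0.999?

7

Prior odds = 0.0113/0.9887 = 113/9887.
Target odds = 0.999/0.001 = 999.
Need L⁶ ≥ 999 ÷ (113/9887) = 9877113/113.
6⁶ = 46656 < 9877113/113 ≤ 117649 = 7⁶, so L = 7.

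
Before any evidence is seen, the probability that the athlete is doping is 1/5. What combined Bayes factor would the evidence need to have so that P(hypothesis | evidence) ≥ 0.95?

76

Prior odds = 0.2/0.8 = 0.25.
Target odds = 0.95/0.05 = 19.
Required Bayes factor = 19 ÷ 0.25 = 76.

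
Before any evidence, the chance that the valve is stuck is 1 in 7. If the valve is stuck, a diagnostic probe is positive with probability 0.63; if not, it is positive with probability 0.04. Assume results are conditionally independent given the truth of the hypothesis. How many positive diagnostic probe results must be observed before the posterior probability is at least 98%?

3

Prior odds: (1/7) ÷ (6/7) = 1/6.
Likelihood ratio of a positive = 0.63/0.04 = 15.75.
Target odds: 0.98 ÷ 0.02 = 49.
Require 15.75ⁿ ≥ 49 ÷ (1/6) = 294.
15.75² = 248.0625 falls short of 294 but 15.75³ = 3906.984375 reaches it, so n = 3.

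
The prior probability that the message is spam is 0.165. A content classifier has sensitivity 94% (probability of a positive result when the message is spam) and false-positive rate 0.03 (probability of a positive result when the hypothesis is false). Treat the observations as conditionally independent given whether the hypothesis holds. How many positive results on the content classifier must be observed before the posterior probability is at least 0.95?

Prior odds = 0.165/0.835 = 33/167.
Likelihood ratio of a positive result = 0.94/0.03 = 94/3.
Target odds: 0.95 ÷ 0.05 = 19.
Require (94/3)ⁿ ≥ 19 ÷ (33/167) = 3173/33.
(94/3)¹ = 94/3 falls short of 3173/33 but (94/3)² = 8836/9 reaches it, so n = 2.

2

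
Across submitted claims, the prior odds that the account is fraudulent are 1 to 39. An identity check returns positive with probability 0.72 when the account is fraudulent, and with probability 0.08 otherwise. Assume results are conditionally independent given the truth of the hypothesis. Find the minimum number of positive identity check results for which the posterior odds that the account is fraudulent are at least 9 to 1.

3

Prior odds = 1/39.
Likelihood ratio of a positive result = 0.72/0.08 = 9.
Target odds = 9.
Require 9ⁿ ≥ 9 ÷ (1/39) = 351.
9² = 81 falls short of 351 but 9³ = 729 reaches it, so n = 3.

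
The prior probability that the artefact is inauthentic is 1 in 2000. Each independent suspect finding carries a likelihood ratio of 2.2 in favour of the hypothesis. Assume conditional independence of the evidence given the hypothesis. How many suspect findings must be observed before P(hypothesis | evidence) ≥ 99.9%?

Prior odds = 0.0005/0.9995 = 1/1999.
Likelihood ratio per suspect finding = 2.2.
Target posterior odds = 0.999/0.001 = 999.
Require 2.2ⁿ ≥ 999 ÷ (1/1999) = 1997001.
2.2¹⁸ ≈1.4575e+06 falls short of 1997001 but 2.2¹⁹ ≈3.2065e+06 reaches it, so n = 19.

19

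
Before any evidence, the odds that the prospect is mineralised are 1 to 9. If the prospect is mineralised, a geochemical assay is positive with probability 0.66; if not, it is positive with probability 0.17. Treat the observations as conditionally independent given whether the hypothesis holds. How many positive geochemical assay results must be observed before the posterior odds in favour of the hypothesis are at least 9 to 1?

Prior odds = 1/9.
Likelihood ratio of a positive = 0.66/0.17 = 66/17.
Target odds = 9.
Need (1/9) × (66/17)ⁿ ≥ 9, i.e. (66/17)ⁿ ≥ 81.
(66/17)³ = 287496/4913 falls short of 81 but (66/17)⁴ = 18974736/83521 reaches it, so n = 4.

4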